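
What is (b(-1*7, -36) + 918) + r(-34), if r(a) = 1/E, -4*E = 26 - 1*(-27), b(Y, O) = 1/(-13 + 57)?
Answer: 2140653/2332 ≈ 917.95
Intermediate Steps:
b(Y, O) = 1/44
E = -53/4 (E = -(26 - 1*(-27))/4 = -(26 + 27)/4 = -1/4*53 = -53/4 ≈ -13.250)
r(a) = -4/53 (r(a) = 1/(-53/4) = -4/53)
(b(-1*7, -36) + 918) + r(-34) = (1/44 + 918) - 4/53 = 40393/44 - 4/53 = 2140653/2332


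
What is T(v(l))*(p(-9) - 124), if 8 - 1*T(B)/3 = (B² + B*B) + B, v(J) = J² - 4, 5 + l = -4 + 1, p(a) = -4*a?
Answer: 1914528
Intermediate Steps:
l = -8 (l = -5 + (-4 + 1) = -5 - 3 = -8)
v(J) = -4 + J²
T(B) = 24 - 6*B² - 3*B (T(B) = 24 - 3*((B² + B*B) + B) = 24 - 3*((B² + B²) + B) = 24 - 3*(2*B² + B) = 24 - 3*(B + 2*B²) = 24 + (-6*B² - 3*B) = 24 - 6*B² - 3*B)
T(v(l))*(p(-9) - 124) = (24 - 6*(-4 + (-8)²)² - 3*(-4 + (-8)²))*(-4*(-9) - 124) = (24 - 6*(-4 + 64)² - 3*(-4 + 64))*(36 - 124) = (24 - 6*60² - 3*60)*(-88) = (24 - 6*3600 - 180)*(-88) = (24 - 21600 - 180)*(-88) = -21756*(-88) = 1914528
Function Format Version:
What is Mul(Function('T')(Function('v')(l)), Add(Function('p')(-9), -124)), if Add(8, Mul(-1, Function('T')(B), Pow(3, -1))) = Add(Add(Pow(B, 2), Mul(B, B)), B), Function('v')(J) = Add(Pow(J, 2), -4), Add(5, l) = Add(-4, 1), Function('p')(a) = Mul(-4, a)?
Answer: 1914528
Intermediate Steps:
l = -8 (l = Add(-5, Add(-4, 1)) = Add(-5, -3) = -8)
Function('v')(J) = Add(-4, Pow(J, 2))
Function('T')(B) = Add(24, Mul(-6, Pow(B, 2)), Mul(-3, B)) (Function('T')(B) = Add(24, Mul(-3, Add(Add(Pow(B, 2), Mul(B, B)), B))) = Add(24, Mul(-3, Add(Add(Pow(B, 2), Pow(B, 2)), B))) = Add(24, Mul(-3, Add(Mul(2, Pow(B, 2)), B))) = Add(24, Mul(-3, Add(B, Mul(2, Pow(B, 2))))) = Add(24, Add(Mul(-6, Pow(B, 2)), Mul(-3, B))) = Add(24, Mul(-6, Pow(B, 2)), Mul(-3, B)))
Mul(Function('T')(Function('v')(l)), Add(Function('p')(-9), -124)) = Mul(Add(24, Mul(-6, Pow(Add(-4, Pow(-8, 2)), 2)), Mul(-3, Add(-4, Pow(-8, 2)))), Add(Mul(-4, -9), -124)) = Mul(Add(24, Mul(-6, Pow(Add(-4, 64), 2)), Mul(-3, Add(-4, 64))), Add(36, -124)) = Mul(Add(24, Mul(-6, Pow(60, 2)), Mul(-3, 60)), -88) = Mul(Add(24, Mul(-6, 3600), -180), -88) = Mul(Add(24, -21600, -180), -88) = Mul(-21756, -88) = 1914528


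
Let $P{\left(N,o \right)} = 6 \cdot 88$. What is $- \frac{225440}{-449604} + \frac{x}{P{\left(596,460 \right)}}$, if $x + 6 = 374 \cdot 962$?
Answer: $\frac{6744935777}{9891288} \approx 681.91$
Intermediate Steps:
$P{\left(N,o \right)} = 528$
$x = 359782$ ($x = -6 + 374 \cdot 962 = -6 + 359788 = 359782$)
$- \frac{225440}{-449604} + \frac{x}{P{\left(596,460 \right)}} = - \frac{225440}{-449604} + \frac{359782}{528} = \left(-225440\right) \left(- \frac{1}{449604}\right) + 359782 \cdot \frac{1}{528} = \frac{56360}{112401} + \frac{179891}{264} = \frac{6744935777}{9891288}$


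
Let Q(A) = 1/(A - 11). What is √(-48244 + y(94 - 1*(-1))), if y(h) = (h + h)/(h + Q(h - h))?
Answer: I*√1460574734/174 ≈ 219.64*I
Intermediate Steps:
Q(A) = 1/(-11 + A)
y(h) = 2*h/(-1/11 + h) (y(h) = (h + h)/(h + 1/(-11 + (h - h))) = (2*h)/(h + 1/(-11 + 0)) = (2*h)/(h + 1/(-11)) = (2*h)/(h - 1/11) = (2*h)/(-1/11 + h) = 2*h/(-1/11 + h))
√(-48244 + y(94 - 1*(-1))) = √(-48244 + 22*(94 - 1*(-1))/(-1 + 11*(94 - 1*(-1)))) = √(-48244 + 22*(94 + 1)/(-1 + 11*(94 + 1))) = √(-48244 + 22*95/(-1 + 11*95)) = √(-48244 + 22*95/(-1 + 1045)) = √(-48244 + 22*95/1044) = √(-48244 + 22*95*(1/1044)) = √(-48244 + 1045/522) = √(-25182323/522) = I*√1460574734/174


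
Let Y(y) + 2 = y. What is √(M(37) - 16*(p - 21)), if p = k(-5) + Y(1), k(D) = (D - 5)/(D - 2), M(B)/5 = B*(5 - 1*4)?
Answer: √25193/7 ≈ 22.675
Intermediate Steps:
Y(y) = -2 + y
M(B) = 5*B (M(B) = 5*(B*(5 - 1*4)) = 5*(B*(5 - 4)) = 5*(B*1) = 5*B)
k(D) = (-5 + D)/(-2 + D)
p = 3/7 (p = (-5 - 5)/(-2 - 5) + (-2 + 1) = -10/(-7) - 1 = -⅐*(-10) - 1 = 10/7 - 1 = 3/7 ≈ 0.42857)
√(M(37) - 16*(p - 21)) = √(5*37 - 16*(3/7 - 21)) = √(185 - 16*(-144/7)) = √(185 + 2304/7) = √(3599/7) = √25193/7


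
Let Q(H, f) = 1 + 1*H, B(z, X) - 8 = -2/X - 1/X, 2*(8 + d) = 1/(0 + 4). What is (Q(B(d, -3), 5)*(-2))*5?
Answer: -100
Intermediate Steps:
d = -63/8 (d = -8 + 1/(2*(0 + 4)) = -8 + (½)/4 = -8 + (½)*(¼) = -8 + ⅛ = -63/8 ≈ -7.8750)
B(z, X) = 8 - 3/X (B(z, X) = 8 + (-2/X - 1/X) = 8 - 3/X)
Q(H, f) = 1 + H
(Q(B(d, -3), 5)*(-2))*5 = ((1 + (8 - 3/(-3)))*(-2))*5 = ((1 + (8 - 3*(-⅓)))*(-2))*5 = ((1 + (8 + 1))*(-2))*5 = ((1 + 9)*(-2))*5 = (10*(-2))*5 = -20*5 = -100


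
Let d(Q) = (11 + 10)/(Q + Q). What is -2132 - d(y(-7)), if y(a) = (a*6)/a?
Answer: -8535/4 ≈ -2133.8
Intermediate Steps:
y(a) = 6 (y(a) = (6*a)/a = 6)
d(Q) = 21/(2*Q) (d(Q) = 21/((2*Q)) = 21*(1/(2*Q)) = 21/(2*Q))
-2132 - d(y(-7)) = -2132 - 21/(2*6) = -2132 - 1*7/4 = -2132 - 7/4 = -8535/4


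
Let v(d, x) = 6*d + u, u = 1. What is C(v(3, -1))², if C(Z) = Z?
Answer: 361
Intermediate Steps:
v(d, x) = 1 + 6*d (v(d, x) = 6*d + 1 = 1 + 6*d)
C(v(3, -1))² = (1 + 6*3)² = (1 + 18)² = 19² = 361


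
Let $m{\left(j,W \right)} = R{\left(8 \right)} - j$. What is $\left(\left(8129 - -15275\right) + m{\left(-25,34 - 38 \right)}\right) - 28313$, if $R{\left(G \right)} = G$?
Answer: $-4876$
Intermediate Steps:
$m{\left(j,W \right)} = 8 - j$
$\left(\left(8129 - -15275\right) + m{\left(-25,34 - 38 \right)}\right) - 28313 = \left(\left(8129 - -15275\right) + \left(8 - -25\right)\right) - 28313 = \left(\left(8129 + 15275\right) + \left(8 + 25\right)\right) - 28313 = \left(23404 + 33\right) - 28313 = 23437 - 28313 = -4876$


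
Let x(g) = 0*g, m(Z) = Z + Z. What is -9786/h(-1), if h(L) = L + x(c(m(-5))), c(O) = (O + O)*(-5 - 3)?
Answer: 9786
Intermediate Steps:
m(Z) = 2*Z
c(O) = -16*O (c(O) = (2*O)*(-8) = -16*O)
x(g) = 0
h(L) = L (h(L) = L + 0 = L)
-9786/h(-1) = -9786/(-1) = -9786*(-1) = 9786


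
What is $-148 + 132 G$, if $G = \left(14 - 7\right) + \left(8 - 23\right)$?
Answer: $-1204$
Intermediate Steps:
$G = -8$ ($G = \left(14 - 7\right) + \left(8 - 23\right) = \left(14 - 7\right) - 15 = 7 - 15 = -8$)
$-148 + 132 G = -148 + 132 \left(-8\right) = -148 - 1056 = -1204$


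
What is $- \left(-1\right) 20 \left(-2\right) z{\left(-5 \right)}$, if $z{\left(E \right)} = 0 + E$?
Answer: $200$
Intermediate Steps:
$z{\left(E \right)} = E$
$- \left(-1\right) 20 \left(-2\right) z{\left(-5 \right)} = - \left(-1\right) 20 \left(-2\right) \left(-5\right) = - \left(-1\right) \left(\left(-40\right) \left(-5\right)\right) = - \left(-1\right) 200 = \left(-1\right) \left(-200\right) = 200$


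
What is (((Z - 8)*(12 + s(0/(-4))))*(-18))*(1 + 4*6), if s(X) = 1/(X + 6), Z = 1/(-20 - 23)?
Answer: 1888875/43 ≈ 43927.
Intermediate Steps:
Z = -1/43 (Z = 1/(-43) = -1/43 ≈ -0.023256)
s(X) = 1/(6 + X)
(((Z - 8)*(12 + s(0/(-4))))*(-18))*(1 + 4*6) = (((-1/43 - 8)*(12 + 1/(6 + 0/(-4))))*(-18))*(1 + 4*6) = (-345*(12 + 1/(6 + 0*(-¼)))/43*(-18))*(1 + 24) = (-345*(12 + 1/(6 + 0))/43*(-18))*25 = (-345*(12 + 1/6)/43*(-18))*25 = (-345*(12 + ⅙)/43*(-18))*25 = (-345/43*73/6*(-18))*25 = -8395/86*(-18)*25 = (75555/43)*25 = 1888875/43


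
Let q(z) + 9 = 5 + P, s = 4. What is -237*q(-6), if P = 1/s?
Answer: 3555/4 ≈ 888.75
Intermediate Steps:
P = ¼ (P = 1/4 = ¼ ≈ 0.25000)
q(z) = -15/4 (q(z) = -9 + (5 + ¼) = -9 + 21/4 = -15/4)
-237*q(-6) = -237*(-15/4) = 3555/4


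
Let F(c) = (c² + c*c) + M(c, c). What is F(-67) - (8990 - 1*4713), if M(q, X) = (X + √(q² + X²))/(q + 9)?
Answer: 272725/58 - 67*√2/58 ≈ 4700.5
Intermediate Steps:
M(q, X) = (X + √(X² + q²))/(9 + q)
F(c) = 2*c² + (c + √2*√(c²))/(9 + c) (F(c) = (c² + c*c) + (c + √(c² + c²))/(9 + c) = (c² + c²) + (c + √(2*c²))/(9 + c) = 2*c² + (c + √2*√(c²))/(9 + c))
F(-67) - (8990 - 1*4713) = (-67 + √2*√((-67)²) + 2*(-67)²*(9 - 67))/(9 - 67) - (8990 - 1*4713) = (-67 + √2*√4489 + 2*4489*(-58))/(-58) - (8990 - 4713) = -(-67 + √2*67 - 520724)/58 - 1*4277 = -(-67 + 67*√2 - 520724)/58 - 4277 = -(-520791 + 67*√2)/58 - 4277 = (520791/58 - 67*√2/58) - 4277 = 272725/58 - 67*√2/58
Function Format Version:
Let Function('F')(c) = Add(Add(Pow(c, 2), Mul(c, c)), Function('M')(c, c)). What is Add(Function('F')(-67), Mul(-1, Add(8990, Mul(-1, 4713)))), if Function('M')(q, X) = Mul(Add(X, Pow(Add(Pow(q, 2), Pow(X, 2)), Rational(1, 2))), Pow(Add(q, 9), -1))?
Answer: Add(Rational(272725, 58), Mul(Rational(-67, 58), Pow(2, Rational(1, 2)))) ≈ 4700.5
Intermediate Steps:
Function('M')(q, X) = Mul(Pow(Add(9, q), -1), Add(X, Pow(Add(Pow(X, 2), Pow(q, 2)), Rational(1, 2)))) (Function('M')(q, X) = Mul(Add(X, Pow(Add(Pow(X, 2), Pow(q, 2)), Rational(1, 2))), Pow(Add(9, q), -1)) = Mul(Pow(Add(9, q), -1), Add(X, Pow(Add(Pow(X, 2), Pow(q, 2)), Rational(1, 2)))))
Function('F')(c) = Add(Mul(2, Pow(c, 2)), Mul(Pow(Add(9, c), -1), Add(c, Mul(Pow(2, Rational(1, 2)), Pow(Pow(c, 2), Rational(1, 2)))))) (Function('F')(c) = Add(Add(Pow(c, 2), Mul(c, c)), Mul(Pow(Add(9, c), -1), Add(c, Pow(Add(Pow(c, 2), Pow(c, 2)), Rational(1, 2))))) = Add(Add(Pow(c, 2), Pow(c, 2)), Mul(Pow(Add(9, c), -1), Add(c, Pow(Mul(2, Pow(c, 2)), Rational(1, 2))))) = Add(Mul(2, Pow(c, 2)), Mul(Pow(Add(9, c), -1), Add(c, Mul(Pow(2, Rational(1, 2)), Pow(Pow(c, 2), Rational(1, 2)))))))
Add(Function('F')(-67), Mul(-1, Add(8990, Mul(-1, 4713)))) = Add(Mul(Pow(Add(9, -67), -1), Add(-67, Mul(Pow(2, Rational(1, 2)), Pow(Pow(-67, 2), Rational(1, 2))), Mul(2, Pow(-67, 2), Add(9, -67)))), Mul(-1, Add(8990, Mul(-1, 4713)))) = Add(Mul(Pow(-58, -1), Add(-67, Mul(Pow(2, Rational(1, 2)), Pow(4489, Rational(1, 2))), Mul(2, 4489, -58))), Mul(-1, Add(8990, -4713))) = Add(Mul(Rational(-1, 58), Add(-67, Mul(Pow(2, Rational(1, 2)), 67), -520724)), Mul(-1, 4277)) = Add(Mul(Rational(-1, 58), Add(-67, Mul(67, Pow(2, Rational(1, 2))), -520724)), -4277) = Add(Mul(Rational(-1, 58), Add(-520791, Mul(67, Pow(2, Rational(1, 2))))), -4277) = Add(Add(Rational(520791, 58), Mul(Rational(-67, 58), Pow(2, Rational(1, 2)))), -4277) = Add(Rational(272725, 58), Mul(Rational(-67, 58), Pow(2, Rational(1, 2))))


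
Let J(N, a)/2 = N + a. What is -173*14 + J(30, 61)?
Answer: -2240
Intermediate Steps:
J(N, a) = 2*N + 2*a (J(N, a) = 2*(N + a) = 2*N + 2*a)
-173*14 + J(30, 61) = -173*14 + (2*30 + 2*61) = -2422 + (60 + 122) = -2422 + 182 = -2240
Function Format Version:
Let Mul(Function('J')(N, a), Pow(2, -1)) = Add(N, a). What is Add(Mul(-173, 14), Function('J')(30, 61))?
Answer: -2240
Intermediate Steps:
Function('J')(N, a) = Add(Mul(2, N), Mul(2, a)) (Function('J')(N, a) = Mul(2, Add(N, a)) = Add(Mul(2, N), Mul(2, a)))
Add(Mul(-173, 14), Function('J')(30, 61)) = Add(Mul(-173, 14), Add(Mul(2, 30), Mul(2, 61))) = Add(-2422, Add(60, 122)) = Add(-2422, 182) = -2240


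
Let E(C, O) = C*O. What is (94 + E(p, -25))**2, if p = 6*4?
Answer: 256036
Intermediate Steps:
p = 24
(94 + E(p, -25))**2 = (94 + 24*(-25))**2 = (94 - 600)**2 = (-506)**2 = 256036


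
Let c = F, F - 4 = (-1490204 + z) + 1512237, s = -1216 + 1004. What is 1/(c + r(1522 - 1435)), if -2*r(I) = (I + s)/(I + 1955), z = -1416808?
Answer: -4084/5696244639 ≈ -7.1696e-7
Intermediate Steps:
s = -212
F = -1394771 (F = 4 + ((-1490204 - 1416808) + 1512237) = 4 + (-2907012 + 1512237) = 4 - 1394775 = -1394771)
r(I) = -(-212 + I)/(2*(1955 + I)) (r(I) = -(I - 212)/(2*(I + 1955)) = -(-212 + I)/(2*(1955 + I)))
c = -1394771
1/(c + r(1522 - 1435)) = 1/(-1394771 + (212 - (1522 - 1435))/(2*(1955 + (1522 - 1435)))) = 1/(-1394771 + (212 - 1*87)/(2*(1955 + 87))) = 1/(-1394771 + (1/2)*(212 - 87)/2042) = 1/(-1394771 + (1/2)*(1/2042)*125) = 1/(-1394771 + 125/4084) = 1/(-5696244639/4084) = -4084/5696244639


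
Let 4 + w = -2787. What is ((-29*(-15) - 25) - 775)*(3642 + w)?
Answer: -310615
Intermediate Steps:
w = -2791 (w = -4 - 2787 = -2791)
((-29*(-15) - 25) - 775)*(3642 + w) = ((-29*(-15) - 25) - 775)*(3642 - 2791) = ((435 - 25) - 775)*851 = (410 - 775)*851 = -365*851 = -310615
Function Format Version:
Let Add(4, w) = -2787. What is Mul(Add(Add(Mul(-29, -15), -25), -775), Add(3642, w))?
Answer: -310615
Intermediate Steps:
w = -2791 (w = Add(-4, -2787) = -2791)
Mul(Add(Add(Mul(-29, -15), -25), -775), Add(3642, w)) = Mul(Add(Add(Mul(-29, -15), -25), -775), Add(3642, -2791)) = Mul(Add(Add(435, -25), -775), 851) = Mul(Add(410, -775), 851) = Mul(-365, 851) = -310615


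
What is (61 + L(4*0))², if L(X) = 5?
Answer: 4356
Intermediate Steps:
(61 + L(4*0))² = (61 + 5)² = 66² = 4356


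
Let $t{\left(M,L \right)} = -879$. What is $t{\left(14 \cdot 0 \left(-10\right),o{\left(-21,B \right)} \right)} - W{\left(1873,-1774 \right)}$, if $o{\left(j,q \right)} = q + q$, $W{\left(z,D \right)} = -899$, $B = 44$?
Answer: $20$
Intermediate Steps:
$o{\left(j,q \right)} = 2 q$
$t{\left(14 \cdot 0 \left(-10\right),o{\left(-21,B \right)} \right)} - W{\left(1873,-1774 \right)} = -879 - -899 = -879 + 899 = 20$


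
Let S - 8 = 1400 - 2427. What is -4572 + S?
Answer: -5591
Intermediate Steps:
S = -1019 (S = 8 + (1400 - 2427) = 8 - 1027 = -1019)
-4572 + S = -4572 - 1019 = -5591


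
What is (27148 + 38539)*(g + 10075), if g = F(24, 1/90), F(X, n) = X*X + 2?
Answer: 699763611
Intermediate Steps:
F(X, n) = 2 + X² (F(X, n) = X² + 2 = 2 + X²)
g = 578 (g = 2 + 24² = 2 + 576 = 578)
(27148 + 38539)*(g + 10075) = (27148 + 38539)*(578 + 10075) = 65687*10653 = 699763611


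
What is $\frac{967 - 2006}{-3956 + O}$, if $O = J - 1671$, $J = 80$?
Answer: $\frac{1039}{5547} \approx 0.18731$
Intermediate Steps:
$O = -1591$ ($O = 80 - 1671 = -1591$)
$\frac{967 - 2006}{-3956 + O} = \frac{967 - 2006}{-3956 - 1591} = - \frac{1039}{-5547} = \left(-1039\right) \left(- \frac{1}{5547}\right) = \frac{1039}{5547}$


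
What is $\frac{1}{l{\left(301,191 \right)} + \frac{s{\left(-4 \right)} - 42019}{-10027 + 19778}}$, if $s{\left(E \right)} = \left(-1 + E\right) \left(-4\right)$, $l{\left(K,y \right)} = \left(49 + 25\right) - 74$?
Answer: $- \frac{9751}{41999} \approx -0.23217$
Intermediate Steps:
$l{\left(K,y \right)} = 0$ ($l{\left(K,y \right)} = 74 - 74 = 0$)
$s{\left(E \right)} = 4 - 4 E$
$\frac{1}{l{\left(301,191 \right)} + \frac{s{\left(-4 \right)} - 42019}{-10027 + 19778}} = \frac{1}{0 + \frac{\left(4 - -16\right) - 42019}{-10027 + 19778}} = \frac{1}{0 + \frac{\left(4 + 16\right) - 42019}{9751}} = \frac{1}{0 + \left(20 - 42019\right) \frac{1}{9751}} = \frac{1}{0 - \frac{41999}{9751}} = \frac{1}{- \frac{41999}{9751}} = - \frac{9751}{41999}$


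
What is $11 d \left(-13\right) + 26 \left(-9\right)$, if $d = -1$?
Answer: $-91$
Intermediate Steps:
$11 d \left(-13\right) + 26 \left(-9\right) = 11 \left(-1\right) \left(-13\right) + 26 \left(-9\right) = \left(-11\right) \left(-13\right) - 234 = 143 - 234 = -91$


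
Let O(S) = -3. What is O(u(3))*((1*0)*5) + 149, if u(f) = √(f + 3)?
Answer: 149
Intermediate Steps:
u(f) = √(3 + f)
O(u(3))*((1*0)*5) + 149 = -3*1*0*5 + 149 = -0*5 + 149 = -3*0 + 149 = 0 + 149 = 149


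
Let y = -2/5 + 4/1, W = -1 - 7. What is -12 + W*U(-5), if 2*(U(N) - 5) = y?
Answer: -332/5 ≈ -66.400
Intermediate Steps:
W = -8
y = 18/5 (y = -2*⅕ + 4*1 = -⅖ + 4 = 18/5 ≈ 3.6000)
U(N) = 34/5 (U(N) = 5 + (½)*(18/5) = 5 + 9/5 = 34/5)
-12 + W*U(-5) = -12 - 8*34/5 = -12 - 272/5 = -332/5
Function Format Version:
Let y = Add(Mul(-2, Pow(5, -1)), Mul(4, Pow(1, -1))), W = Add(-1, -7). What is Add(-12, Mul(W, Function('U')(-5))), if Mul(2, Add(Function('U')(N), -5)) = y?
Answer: Rational(-332, 5) ≈ -66.400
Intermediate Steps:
W = -8
y = Rational(18, 5) (y = Add(Mul(-2, Rational(1, 5)), Mul(4, 1)) = Add(Rational(-2, 5), 4) = Rational(18, 5) ≈ 3.6000)
Function('U')(N) = Rational(34, 5) (Function('U')(N) = Add(5, Mul(Rational(1, 2), Rational(18, 5))) = Add(5, Rational(9, 5)) = Rational(34, 5))
Add(-12, Mul(W, Function('U')(-5))) = Add(-12, Mul(-8, Rational(34, 5))) = Add(-12, Rational(-272, 5)) = Rational(-332, 5)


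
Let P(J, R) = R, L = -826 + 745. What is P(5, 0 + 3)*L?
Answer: -243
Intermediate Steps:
L = -81
P(5, 0 + 3)*L = (0 + 3)*(-81) = 3*(-81) = -243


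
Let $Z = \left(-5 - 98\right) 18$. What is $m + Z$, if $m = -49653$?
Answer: $-51507$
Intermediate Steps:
$Z = -1854$ ($Z = \left(-103\right) 18 = -1854$)
$m + Z = -49653 - 1854 = -51507$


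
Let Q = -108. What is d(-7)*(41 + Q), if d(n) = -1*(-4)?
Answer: -268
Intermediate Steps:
d(n) = 4
d(-7)*(41 + Q) = 4*(41 - 108) = 4*(-67) = -268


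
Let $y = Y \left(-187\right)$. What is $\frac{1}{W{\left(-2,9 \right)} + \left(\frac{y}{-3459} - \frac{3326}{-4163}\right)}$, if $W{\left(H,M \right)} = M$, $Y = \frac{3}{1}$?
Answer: $\frac{4799939}{47812810} \approx 0.10039$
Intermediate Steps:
$Y = 3$ ($Y = 3 \cdot 1 = 3$)
$y = -561$ ($y = 3 \left(-187\right) = -561$)
$\frac{1}{W{\left(-2,9 \right)} + \left(\frac{y}{-3459} - \frac{3326}{-4163}\right)} = \frac{1}{9 - \left(- \frac{3326}{4163} - \frac{187}{1153}\right)} = \frac{1}{9 - - \frac{4613359}{4799939}} = \frac{1}{9 + \left(\frac{187}{1153} + \frac{3326}{4163}\right)} = \frac{1}{9 + \frac{4613359}{4799939}} = \frac{1}{\frac{47812810}{4799939}} = \frac{4799939}{47812810}$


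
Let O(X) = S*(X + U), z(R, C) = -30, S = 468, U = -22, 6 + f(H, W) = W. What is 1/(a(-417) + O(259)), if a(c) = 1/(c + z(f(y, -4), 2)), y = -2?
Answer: 447/49579451 ≈ 9.0158e-6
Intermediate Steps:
f(H, W) = -6 + W
a(c) = 1/(-30 + c) (a(c) = 1/(c - 30) = 1/(-30 + c))
O(X) = -10296 + 468*X (O(X) = 468*(X - 22) = 468*(-22 + X) = -10296 + 468*X)
1/(a(-417) + O(259)) = 1/(1/(-30 - 417) + (-10296 + 468*259)) = 1/(1/(-447) + (-10296 + 121212)) = 1/(-1/447 + 110916) = 1/(49579451/447) = 447/49579451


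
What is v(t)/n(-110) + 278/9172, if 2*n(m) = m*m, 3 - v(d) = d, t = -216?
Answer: 461321/6936325 ≈ 0.066508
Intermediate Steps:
v(d) = 3 - d
n(m) = m**2/2 (n(m) = (m*m)/2 = m**2/2)
v(t)/n(-110) + 278/9172 = (3 - 1*(-216))/(((1/2)*(-110)**2)) + 278/9172 = (3 + 216)/(((1/2)*12100)) + 278*(1/9172) = 219/6050 + 139/4586 = 461321/6936325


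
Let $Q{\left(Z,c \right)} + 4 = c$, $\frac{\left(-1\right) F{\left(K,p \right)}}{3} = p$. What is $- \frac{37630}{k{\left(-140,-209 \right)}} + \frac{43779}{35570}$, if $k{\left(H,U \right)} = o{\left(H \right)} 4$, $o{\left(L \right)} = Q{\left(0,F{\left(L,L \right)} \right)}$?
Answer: $- \frac{316412711}{14797120} \approx -21.383$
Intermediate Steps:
$F{\left(K,p \right)} = - 3 p$
$Q{\left(Z,c \right)} = -4 + c$
$o{\left(L \right)} = -4 - 3 L$
$k{\left(H,U \right)} = -16 - 12 H$ ($k{\left(H,U \right)} = \left(-4 - 3 H\right) 4 = -16 - 12 H$)
$- \frac{37630}{k{\left(-140,-209 \right)}} + \frac{43779}{35570} = - \frac{37630}{-16 - -1680} + \frac{43779}{35570} = - \frac{37630}{-16 + 1680} + 43779 \cdot \frac{1}{35570} = - \frac{37630}{1664} + \frac{43779}{35570} = \left(-37630\right) \frac{1}{1664} + \frac{43779}{35570} = - \frac{18815}{832} + \frac{43779}{35570} = - \frac{316412711}{14797120}$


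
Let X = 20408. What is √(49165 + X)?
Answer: √69573 ≈ 263.77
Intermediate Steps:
√(49165 + X) = √(49165 + 20408) = √69573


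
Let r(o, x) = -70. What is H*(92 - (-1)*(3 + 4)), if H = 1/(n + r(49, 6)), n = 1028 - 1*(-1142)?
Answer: 33/700 ≈ 0.047143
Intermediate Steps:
n = 2170 (n = 1028 + 1142 = 2170)
H = 1/2100 (H = 1/(2170 - 70) = 1/2100 ≈ 0.00047619)
H*(92 - (-1)*(3 + 4)) = (92 - (-1)*(3 + 4))/2100 = (92 - (-1)*7)/2100 = (92 - 1*(-7))/2100 = (92 + 7)/2100 = (1/2100)*99 = 33/700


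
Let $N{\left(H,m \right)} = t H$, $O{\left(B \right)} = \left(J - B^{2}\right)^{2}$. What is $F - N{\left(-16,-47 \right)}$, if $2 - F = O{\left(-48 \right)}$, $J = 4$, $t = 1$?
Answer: $-5289982$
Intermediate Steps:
$O{\left(B \right)} = \left(4 - B^{2}\right)^{2}$
$N{\left(H,m \right)} = H$ ($N{\left(H,m \right)} = 1 H = H$)
$F = -5289998$ ($F = 2 - \left(-4 + \left(-48\right)^{2}\right)^{2} = 2 - \left(-4 + 2304\right)^{2} = 2 - 2300^{2} = 2 - 5290000 = -5289998$)
$F - N{\left(-16,-47 \right)} = -5289998 - -16 = -5289998 + 16 = -5289982$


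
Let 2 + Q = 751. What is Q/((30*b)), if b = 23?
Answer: 749/690 ≈ 1.0855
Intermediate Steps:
Q = 749 (Q = -2 + 751 = 749)
Q/((30*b)) = 749/((30*23)) = 749/690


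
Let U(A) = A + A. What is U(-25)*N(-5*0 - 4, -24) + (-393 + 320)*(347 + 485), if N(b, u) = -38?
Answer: -58836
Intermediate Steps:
U(A) = 2*A
U(-25)*N(-5*0 - 4, -24) + (-393 + 320)*(347 + 485) = (2*(-25))*(-38) + (-393 + 320)*(347 + 485) = -50*(-38) - 73*832 = 1900 - 60736 = -58836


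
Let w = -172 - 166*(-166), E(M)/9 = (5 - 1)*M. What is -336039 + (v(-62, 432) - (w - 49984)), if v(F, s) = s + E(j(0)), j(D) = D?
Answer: -313007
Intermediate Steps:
E(M) = 36*M (E(M) = 9*((5 - 1)*M) = 9*(4*M) = 36*M)
w = 27384 (w = -172 + 27556 = 27384)
v(F, s) = s (v(F, s) = s + 36*0 = s + 0 = s)
-336039 + (v(-62, 432) - (w - 49984)) = -336039 + (432 - (27384 - 49984)) = -336039 + (432 - 1*(-22600)) = -336039 + (432 + 22600) = -336039 + 23032 = -313007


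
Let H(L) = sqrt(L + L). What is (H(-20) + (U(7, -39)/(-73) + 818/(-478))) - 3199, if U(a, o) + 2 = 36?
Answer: -55850936/17447 + 2*I*sqrt(10) ≈ -3201.2 + 6.3246*I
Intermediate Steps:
H(L) = sqrt(2)*sqrt(L) (H(L) = sqrt(2*L) = sqrt(2)*sqrt(L))
U(a, o) = 34 (U(a, o) = -2 + 36 = 34)
(H(-20) + (U(7, -39)/(-73) + 818/(-478))) - 3199 = (sqrt(2)*sqrt(-20) + (34/(-73) + 818/(-478))) - 3199 = (sqrt(2)*(2*I*sqrt(5)) + (34*(-1/73) + 818*(-1/478))) - 3199 = (2*I*sqrt(10) + (-34/73 - 409/239)) - 3199 = (2*I*sqrt(10) - 37983/17447) - 3199 = (-37983/17447 + 2*I*sqrt(10)) - 3199 = -55850936/17447 + 2*I*sqrt(10)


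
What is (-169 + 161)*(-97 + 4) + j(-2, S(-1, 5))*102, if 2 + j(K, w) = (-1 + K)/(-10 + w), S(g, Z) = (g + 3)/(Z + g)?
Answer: 10872/19 ≈ 572.21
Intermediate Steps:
S(g, Z) = (3 + g)/(Z + g)
j(K, w) = -2 + (-1 + K)/(-10 + w)
(-169 + 161)*(-97 + 4) + j(-2, S(-1, 5))*102 = (-169 + 161)*(-97 + 4) + ((19 - 2 - 2*(3 - 1)/(5 - 1))/(-10 + (3 - 1)/(5 - 1)))*102 = -8*(-93) + ((19 - 2 - 2*2/4)/(-10 + 2/4))*102 = 744 + ((19 - 2 - 2/2)/(-10 + (¼)*2))*102 = 744 + ((19 - 2 - 2*½)/(-10 + ½))*102 = 744 + ((19 - 2 - 1)/(-19/2))*102 = 744 - 2/19*16*102 = 744 - 32/19*102 = 744 - 3264/19 = 10872/19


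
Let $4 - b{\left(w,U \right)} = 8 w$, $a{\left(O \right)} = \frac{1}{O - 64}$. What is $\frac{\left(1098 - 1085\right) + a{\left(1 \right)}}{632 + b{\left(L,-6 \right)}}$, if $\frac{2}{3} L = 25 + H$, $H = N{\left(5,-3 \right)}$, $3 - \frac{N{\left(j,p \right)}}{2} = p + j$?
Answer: $\frac{409}{9828} \approx 0.041616$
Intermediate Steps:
$N{\left(j,p \right)} = 6 - 2 j - 2 p$ ($N{\left(j,p \right)} = 6 - 2 \left(p + j\right) = 6 - 2 \left(j + p\right) = 6 - \left(2 j + 2 p\right) = 6 - 2 j - 2 p$)
$H = 2$ ($H = 6 - 10 - -6 = 6 - 10 + 6 = 2$)
$L = \frac{81}{2}$ ($L = \frac{3 \left(25 + 2\right)}{2} = \frac{3}{2} \cdot 27 = \frac{81}{2} \approx 40.5$)
$a{\left(O \right)} = \frac{1}{-64 + O}$
$b{\left(w,U \right)} = 4 - 8 w$
$\frac{\left(1098 - 1085\right) + a{\left(1 \right)}}{632 + b{\left(L,-6 \right)}} = \frac{\left(1098 - 1085\right) + \frac{1}{-64 + 1}}{632 + \left(4 - 324\right)} = \frac{\left(1098 - 1085\right) + \frac{1}{-63}}{632 + \left(4 - 324\right)} = \frac{13 - \frac{1}{63}}{632 - 320} = \frac{818}{63 \cdot 312} = \frac{818}{63} \cdot \frac{1}{312} = \frac{409}{9828}$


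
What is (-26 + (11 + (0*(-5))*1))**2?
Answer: 225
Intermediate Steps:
(-26 + (11 + (0*(-5))*1))**2 = (-26 + (11 + 0*1))**2 = (-26 + (11 + 0))**2 = (-26 + 11)**2 = (-15)**2 = 225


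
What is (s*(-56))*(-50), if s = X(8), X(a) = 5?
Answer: 14000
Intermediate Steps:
s = 5
(s*(-56))*(-50) = (5*(-56))*(-50) = -280*(-50) = 14000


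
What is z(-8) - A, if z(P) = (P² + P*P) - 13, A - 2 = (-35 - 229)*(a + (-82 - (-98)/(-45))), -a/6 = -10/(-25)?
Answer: -341153/15 ≈ -22744.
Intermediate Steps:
a = -12/5 (a = -(-60)/(-25) = -(-60)*(-1)/25 = -6*⅖ = -12/5 ≈ -2.4000)
A = 342878/15 (A = 2 + (-35 - 229)*(-12/5 + (-82 - (-98)/(-45))) = 2 - 264*(-12/5 + (-82 - (-98)*(-1)/45)) = 2 - 264*(-12/5 + (-82 - 1*98/45)) = 2 - 264*(-12/5 + (-82 - 98/45)) = 2 - 264*(-12/5 - 3788/45) = 2 - 264*(-3896/45) = 2 + 342848/15 = 342878/15 ≈ 22859.)
z(P) = -13 + 2*P² (z(P) = (P² + P²) - 13 = 2*P² - 13 = -13 + 2*P²)
z(-8) - A = (-13 + 2*(-8)²) - 1*342878/15 = (-13 + 2*64) - 342878/15 = (-13 + 128) - 342878/15 = 115 - 342878/15 = -341153/15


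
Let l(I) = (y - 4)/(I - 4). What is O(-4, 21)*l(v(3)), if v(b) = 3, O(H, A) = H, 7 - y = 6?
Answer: -12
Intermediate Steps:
y = 1 (y = 7 - 1*6 = 7 - 6 = 1)
l(I) = -3/(-4 + I) (l(I) = (1 - 4)/(I - 4) = -3/(-4 + I))
O(-4, 21)*l(v(3)) = -(-12)/(-4 + 3) = -(-12)/(-1) = -(-12)*(-1) = -4*3 = -12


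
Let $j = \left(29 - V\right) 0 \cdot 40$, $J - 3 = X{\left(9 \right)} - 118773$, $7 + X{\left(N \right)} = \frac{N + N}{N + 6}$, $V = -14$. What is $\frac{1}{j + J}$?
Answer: $- \frac{5}{593879} \approx -8.4192 \cdot 10^{-6}$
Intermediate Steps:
$X{\left(N \right)} = -7 + \frac{2 N}{6 + N}$ ($X{\left(N \right)} = -7 + \frac{N + N}{N + 6} = -7 + \frac{2 N}{6 + N}$)
$J = - \frac{593879}{5}$ ($J = 3 - \left(118773 - \frac{-42 - 45}{6 + 9}\right) = 3 - \left(118773 - \frac{-42 - 45}{15}\right) = 3 + \left(\frac{1}{15} \left(-87\right) - 118773\right) = 3 - \frac{593894}{5} = - \frac{593879}{5} \approx -1.1878 \cdot 10^{5}$)
$j = 0$ ($j = \left(29 - -14\right) 0 \cdot 40 = \left(29 + 14\right) 0 \cdot 40 = 43 \cdot 0 \cdot 40 = 0 \cdot 40 = 0$)
$\frac{1}{j + J} = \frac{1}{0 - \frac{593879}{5}} = \frac{1}{- \frac{593879}{5}} = - \frac{5}{593879}$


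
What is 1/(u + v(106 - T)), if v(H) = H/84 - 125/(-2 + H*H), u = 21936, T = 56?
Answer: 26229/575373644 ≈ 4.5586e-5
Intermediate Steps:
v(H) = -125/(-2 + H²) + H/84 (v(H) = H*(1/84) - 125/(-2 + H²) = H/84 - 125/(-2 + H²) = -125/(-2 + H²) + H/84)
1/(u + v(106 - T)) = 1/(21936 + (-10500 + (106 - 1*56)³ - 2*(106 - 1*56))/(84*(-2 + (106 - 1*56)²))) = 1/(21936 + (-10500 + (106 - 56)³ - 2*(106 - 56))/(84*(-2 + (106 - 56)²))) = 1/(21936 + (-10500 + 50³ - 2*50)/(84*(-2 + 50²))) = 1/(21936 + (-10500 + 125000 - 100)/(84*(-2 + 2500))) = 1/(21936 + (1/84)*114400/2498) = 1/(21936 + (1/84)*(1/2498)*114400) = 1/(21936 + 14300/26229) = 1/(575373644/26229) = 26229/575373644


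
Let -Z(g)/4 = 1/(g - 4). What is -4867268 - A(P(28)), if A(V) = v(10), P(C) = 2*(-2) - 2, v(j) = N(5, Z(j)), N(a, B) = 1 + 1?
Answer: -4867270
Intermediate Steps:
Z(g) = -4/(-4 + g) (Z(g) = -4/(g - 4) = -4/(-4 + g))
N(a, B) = 2
v(j) = 2
P(C) = -6 (P(C) = -4 - 2 = -6)
A(V) = 2
-4867268 - A(P(28)) = -4867268 - 1*2 = -4867268 - 2 = -4867270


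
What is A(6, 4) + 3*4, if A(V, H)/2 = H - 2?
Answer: 16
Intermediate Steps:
A(V, H) = -4 + 2*H (A(V, H) = 2*(H - 2) = 2*(-2 + H) = -4 + 2*H)
A(6, 4) + 3*4 = (-4 + 2*4) + 3*4 = (-4 + 8) + 12 = 4 + 12 = 16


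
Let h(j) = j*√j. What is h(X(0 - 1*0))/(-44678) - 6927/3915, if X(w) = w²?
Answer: -2309/1305 ≈ -1.7693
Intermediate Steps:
h(j) = j^(3/2)
h(X(0 - 1*0))/(-44678) - 6927/3915 = ((0 - 1*0)²)^(3/2)/(-44678) - 6927/3915 = ((0 + 0)²)^(3/2)*(-1/44678) - 6927*1/3915 = (0²)^(3/2)*(-1/44678) - 2309/1305 = 0^(3/2)*(-1/44678) - 2309/1305 = 0*(-1/44678) - 2309/1305 = 0 - 2309/1305 = -2309/1305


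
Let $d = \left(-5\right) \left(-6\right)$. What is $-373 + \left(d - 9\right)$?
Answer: $-352$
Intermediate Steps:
$d = 30$
$-373 + \left(d - 9\right) = -373 + \left(30 - 9\right) = -373 + 21 = -352$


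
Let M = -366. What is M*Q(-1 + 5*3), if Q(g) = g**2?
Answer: -71736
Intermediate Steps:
M*Q(-1 + 5*3) = -366*(-1 + 5*3)**2 = -366*(-1 + 15)**2 = -366*14**2 = -366*196 = -71736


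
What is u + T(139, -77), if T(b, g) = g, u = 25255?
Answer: 25178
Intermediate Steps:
u + T(139, -77) = 25255 - 77 = 25178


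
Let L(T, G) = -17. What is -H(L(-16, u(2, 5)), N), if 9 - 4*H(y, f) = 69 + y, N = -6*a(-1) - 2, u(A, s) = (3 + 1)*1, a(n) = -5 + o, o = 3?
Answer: 43/4 ≈ 10.750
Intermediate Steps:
a(n) = -2 (a(n) = -5 + 3 = -2)
u(A, s) = 4 (u(A, s) = 4*1 = 4)
N = 10 (N = -6*(-2) - 2 = 12 - 2 = 10)
H(y, f) = -15 - y/4 (H(y, f) = 9/4 - (69 + y)/4 = 9/4 + (-69/4 - y/4) = -15 - y/4)
-H(L(-16, u(2, 5)), N) = -(-15 - 1/4*(-17)) = -(-15 + 17/4) = -1*(-43/4) = 43/4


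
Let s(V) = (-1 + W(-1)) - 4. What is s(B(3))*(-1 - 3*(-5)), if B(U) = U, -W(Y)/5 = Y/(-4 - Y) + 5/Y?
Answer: 770/3 ≈ 256.67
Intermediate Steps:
W(Y) = -25/Y - 5*Y/(-4 - Y) (W(Y) = -5*(Y/(-4 - Y) + 5/Y) = -5*(5/Y + Y/(-4 - Y)) = -25/Y - 5*Y/(-4 - Y))
s(V) = 55/3 (s(V) = (-1 + 5*(-20 + (-1)**2 - 5*(-1))/(-1*(4 - 1))) - 4 = (-1 + 5*(-1)*(-20 + 1 + 5)/3) - 4 = (-1 + 5*(-1)*(1/3)*(-14)) - 4 = (-1 + 70/3) - 4 = 67/3 - 4 = 55/3)
s(B(3))*(-1 - 3*(-5)) = 55*(-1 - 3*(-5))/3 = 55*(-1 + 15)/3 = (55/3)*14 = 770/3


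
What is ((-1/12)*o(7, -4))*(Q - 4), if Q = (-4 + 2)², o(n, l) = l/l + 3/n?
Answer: 0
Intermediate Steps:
o(n, l) = 1 + 3/n
Q = 4 (Q = (-2)² = 4)
((-1/12)*o(7, -4))*(Q - 4) = ((-1/12)*((3 + 7)/7))*(4 - 4) = (((1/12)*(-1))*((⅐)*10))*0 = -1/12*10/7*0 = -5/42*0 = 0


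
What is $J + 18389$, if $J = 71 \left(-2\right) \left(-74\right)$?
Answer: $28897$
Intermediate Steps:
$J = 10508$ ($J = \left(-142\right) \left(-74\right) = 10508$)
$J + 18389 = 10508 + 18389 = 28897$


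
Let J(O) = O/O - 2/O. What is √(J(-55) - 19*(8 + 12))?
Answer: I*√1146365/55 ≈ 19.467*I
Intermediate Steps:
J(O) = 1 - 2/O
√(J(-55) - 19*(8 + 12)) = √((-2 - 55)/(-55) - 19*(8 + 12)) = √(-1/55*(-57) - 19*20) = √(57/55 - 380) = √(-20843/55) = I*√1146365/55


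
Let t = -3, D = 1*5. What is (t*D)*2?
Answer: -30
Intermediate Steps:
D = 5
(t*D)*2 = -3*5*2 = -15*2 = -30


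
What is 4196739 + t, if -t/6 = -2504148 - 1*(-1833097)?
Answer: 8223045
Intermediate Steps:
t = 4026306 (t = -6*(-2504148 - 1*(-1833097)) = -6*(-2504148 + 1833097) = -6*(-671051) = 4026306)
4196739 + t = 4196739 + 4026306 = 8223045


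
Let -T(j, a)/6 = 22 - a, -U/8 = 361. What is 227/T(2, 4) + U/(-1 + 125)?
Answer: -85013/3348 ≈ -25.392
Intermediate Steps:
U = -2888 (U = -8*361 = -2888)
T(j, a) = -132 + 6*a (T(j, a) = -6*(22 - a) = -132 + 6*a)
227/T(2, 4) + U/(-1 + 125) = 227/(-132 + 6*4) - 2888/(-1 + 125) = 227/(-132 + 24) - 2888/124 = 227/(-108) - 2888*1/124 = 227*(-1/108) - 722/31 = -227/108 - 722/31 = -85013/3348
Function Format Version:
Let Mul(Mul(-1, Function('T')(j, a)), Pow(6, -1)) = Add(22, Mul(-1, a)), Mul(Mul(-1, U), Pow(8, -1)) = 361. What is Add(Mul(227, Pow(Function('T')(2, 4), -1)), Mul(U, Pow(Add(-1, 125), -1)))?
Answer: Rational(-85013, 3348) ≈ -25.392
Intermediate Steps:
U = -2888 (U = Mul(-8, 361) = -2888)
Function('T')(j, a) = Add(-132, Mul(6, a)) (Function('T')(j, a) = Mul(-6, Add(22, Mul(-1, a))) = Add(-132, Mul(6, a)))
Add(Mul(227, Pow(Function('T')(2, 4), -1)), Mul(U, Pow(Add(-1, 125), -1))) = Add(Mul(227, Pow(Add(-132, Mul(6, 4)), -1)), Mul(-2888, Pow(Add(-1, 125), -1))) = Add(Mul(227, Pow(Add(-132, 24), -1)), Mul(-2888, Pow(124, -1))) = Add(Mul(227, Pow(-108, -1)), Mul(-2888, Rational(1, 124))) = Add(Mul(227, Rational(-1, 108)), Rational(-722, 31)) = Add(Rational(-227, 108), Rational(-722, 31)) = Rational(-85013, 3348)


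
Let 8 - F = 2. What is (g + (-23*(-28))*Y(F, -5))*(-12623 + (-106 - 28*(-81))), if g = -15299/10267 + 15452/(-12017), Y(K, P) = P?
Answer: 4159517353958967/123378539 ≈ 3.3713e+7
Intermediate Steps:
F = 6 (F = 8 - 1*2 = 8 - 2 = 6)
g = -342493767/123378539 (g = -15299*1/10267 + 15452*(-1/12017) = -15299/10267 - 15452/12017 = -342493767/123378539 ≈ -2.7760)
(g + (-23*(-28))*Y(F, -5))*(-12623 + (-106 - 28*(-81))) = (-342493767/123378539 - 23*(-28)*(-5))*(-12623 + (-106 - 28*(-81))) = (-342493767/123378539 + 644*(-5))*(-12623 + (-106 + 2268)) = (-342493767/123378539 - 3220)*(-12623 + 2162) = -397621389347/123378539*(-10461) = 4159517353958967/123378539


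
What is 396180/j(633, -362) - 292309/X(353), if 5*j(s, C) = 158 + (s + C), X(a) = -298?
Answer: 238569587/42614 ≈ 5598.4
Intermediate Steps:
j(s, C) = 158/5 + C/5 + s/5 (j(s, C) = (158 + (s + C))/5 = (158 + (C + s))/5 = (158 + C + s)/5 = 158/5 + C/5 + s/5)
396180/j(633, -362) - 292309/X(353) = 396180/(158/5 + (⅕)*(-362) + (⅕)*633) - 292309/(-298) = 396180/(158/5 - 362/5 + 633/5) - 292309*(-1/298) = 396180/(429/5) + 292309/298 = 396180*(5/429) + 292309/298 = 660300/143 + 292309/298 = 238569587/42614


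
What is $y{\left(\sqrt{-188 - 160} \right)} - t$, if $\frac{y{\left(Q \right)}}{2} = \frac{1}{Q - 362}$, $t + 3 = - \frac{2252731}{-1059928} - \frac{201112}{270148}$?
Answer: $\frac{474271710170443}{293925371221616} - \frac{i \sqrt{87}}{32848} \approx 1.6136 - 0.00028396 i$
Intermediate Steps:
$t = - \frac{115901438445}{71584357336}$ ($t = -3 - \left(- \frac{2252731}{1059928} + \frac{50278}{67537}\right) = -3 - - \frac{98851633563}{71584357336} = -3 + \left(\frac{2252731}{1059928} - \frac{50278}{67537}\right) = -3 + \frac{98851633563}{71584357336} = - \frac{115901438445}{71584357336} \approx -1.6191$)
$y{\left(Q \right)} = \frac{2}{-362 + Q}$ ($y{\left(Q \right)} = \frac{2}{Q - 362} = \frac{2}{-362 + Q}$)
$y{\left(\sqrt{-188 - 160} \right)} - t = \frac{2}{-362 + \sqrt{-188 - 160}} - - \frac{115901438445}{71584357336} = \frac{2}{-362 + \sqrt{-348}} + \frac{115901438445}{71584357336} = \frac{2}{-362 + 2 i \sqrt{87}} + \frac{115901438445}{71584357336} = \frac{115901438445}{71584357336} + \frac{2}{-362 + 2 i \sqrt{87}}$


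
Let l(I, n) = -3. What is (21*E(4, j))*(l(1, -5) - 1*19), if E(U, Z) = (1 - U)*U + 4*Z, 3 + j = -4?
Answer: 18480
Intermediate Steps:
j = -7 (j = -3 - 4 = -7)
E(U, Z) = 4*Z + U*(1 - U) (E(U, Z) = U*(1 - U) + 4*Z = 4*Z + U*(1 - U))
(21*E(4, j))*(l(1, -5) - 1*19) = (21*(4 - 1*4² + 4*(-7)))*(-3 - 1*19) = (21*(4 - 1*16 - 28))*(-3 - 19) = (21*(4 - 16 - 28))*(-22) = (21*(-40))*(-22) = -840*(-22) = 18480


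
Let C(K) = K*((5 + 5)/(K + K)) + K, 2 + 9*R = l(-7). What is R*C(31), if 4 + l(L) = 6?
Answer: 0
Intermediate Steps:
l(L) = 2 (l(L) = -4 + 6 = 2)
R = 0 (R = -2/9 + (⅑)*2 = -2/9 + 2/9 = 0)
C(K) = 5 + K (C(K) = K*(10/((2*K))) + K = K*(10*(1/(2*K))) + K = K*(5/K) + K = 5 + K)
R*C(31) = 0*(5 + 31) = 0*36 = 0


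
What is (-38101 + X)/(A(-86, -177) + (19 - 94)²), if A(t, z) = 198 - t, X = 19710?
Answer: -18391/5909 ≈ -3.1124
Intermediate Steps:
(-38101 + X)/(A(-86, -177) + (19 - 94)²) = (-38101 + 19710)/((198 - 1*(-86)) + (19 - 94)²) = -18391/((198 + 86) + (-75)²) = -18391/(284 + 5625) = -18391/5909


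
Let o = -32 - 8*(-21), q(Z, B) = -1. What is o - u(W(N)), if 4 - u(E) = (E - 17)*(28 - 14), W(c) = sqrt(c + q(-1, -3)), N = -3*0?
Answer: -106 + 14*I ≈ -106.0 + 14.0*I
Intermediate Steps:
N = 0
W(c) = sqrt(-1 + c) (W(c) = sqrt(c - 1) = sqrt(-1 + c))
u(E) = 242 - 14*E (u(E) = 4 - (E - 17)*(28 - 14) = 4 - (-17 + E)*14 = 4 - (-238 + 14*E) = 4 + (238 - 14*E) = 242 - 14*E)
o = 136 (o = -32 + 168 = 136)
o - u(W(N)) = 136 - (242 - 14*sqrt(-1 + 0)) = 136 - (242 - 14*I) = 136 + (-242 + 14*I) = -106 + 14*I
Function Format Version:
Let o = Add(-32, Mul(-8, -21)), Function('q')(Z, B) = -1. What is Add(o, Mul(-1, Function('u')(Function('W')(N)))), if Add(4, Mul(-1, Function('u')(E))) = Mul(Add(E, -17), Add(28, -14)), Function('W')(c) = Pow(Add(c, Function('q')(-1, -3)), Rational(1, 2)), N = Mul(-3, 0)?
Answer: Add(-106, Mul(14, I)) ≈ Add(-106.00, Mul(14.000, I))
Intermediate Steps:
N = 0
Function('W')(c) = Pow(Add(-1, c), Rational(1, 2)) (Function('W')(c) = Pow(Add(c, -1), Rational(1, 2)) = Pow(Add(-1, c), Rational(1, 2)))
Function('u')(E) = Add(242, Mul(-14, E)) (Function('u')(E) = Add(4, Mul(-1, Mul(Add(E, -17), Add(28, -14)))) = Add(4, Mul(-1, Mul(Add(-17, E), 14))) = Add(4, Mul(-1, Add(-238, Mul(14, E)))) = Add(4, Add(238, Mul(-14, E))) = Add(242, Mul(-14, E)))
o = 136 (o = Add(-32, 168) = 136)
Add(o, Mul(-1, Function('u')(Function('W')(N)))) = Add(136, Mul(-1, Add(242, Mul(-14, Pow(Add(-1, 0), Rational(1, 2)))))) = Add(136, Mul(-1, Add(242, Mul(-14, Pow(-1, Rational(1, 2)))))) = Add(136, Mul(-1, Add(242, Mul(-14, I)))) = Add(136, Add(-242, Mul(14, I))) = Add(-106, Mul(14, I))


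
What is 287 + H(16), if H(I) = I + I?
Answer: 319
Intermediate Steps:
H(I) = 2*I
287 + H(16) = 287 + 2*16 = 287 + 32 = 319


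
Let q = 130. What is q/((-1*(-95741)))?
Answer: 130/95741 ≈ 0.0013578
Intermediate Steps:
q/((-1*(-95741))) = 130/((-1*(-95741))) = 130/95741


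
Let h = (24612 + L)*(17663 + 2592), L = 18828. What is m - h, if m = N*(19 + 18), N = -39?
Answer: -879878643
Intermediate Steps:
m = -1443 (m = -39*(19 + 18) = -39*37 = -1443)
h = 879877200 (h = (24612 + 18828)*(17663 + 2592) = 43440*20255 = 879877200)
m - h = -1443 - 1*879877200 = -1443 - 879877200 = -879878643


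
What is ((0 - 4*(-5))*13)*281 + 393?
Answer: 73453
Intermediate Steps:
((0 - 4*(-5))*13)*281 + 393 = ((0 + 20)*13)*281 + 393 = (20*13)*281 + 393 = 260*281 + 393 = 73060 + 393 = 73453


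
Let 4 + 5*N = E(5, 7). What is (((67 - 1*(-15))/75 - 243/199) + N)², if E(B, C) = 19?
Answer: 1837665424/222755625 ≈ 8.2497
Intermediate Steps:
N = 3 (N = -⅘ + (⅕)*19 = -⅘ + 19/5 = 3)
(((67 - 1*(-15))/75 - 243/199) + N)² = (((67 - 1*(-15))/75 - 243/199) + 3)² = (((67 + 15)*(1/75) - 243*1/199) + 3)² = ((82*(1/75) - 243/199) + 3)² = ((82/75 - 243/199) + 3)² = (-1907/14925 + 3)² = (42868/14925)² = 1837665424/222755625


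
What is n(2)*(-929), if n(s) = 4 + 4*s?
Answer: -11148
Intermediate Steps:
n(2)*(-929) = (4 + 4*2)*(-929) = (4 + 8)*(-929) = 12*(-929) = -11148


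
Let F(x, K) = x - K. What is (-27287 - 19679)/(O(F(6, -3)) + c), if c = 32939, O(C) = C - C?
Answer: -46966/32939 ≈ -1.4258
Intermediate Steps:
O(C) = 0
(-27287 - 19679)/(O(F(6, -3)) + c) = (-27287 - 19679)/(0 + 32939) = -46966/32939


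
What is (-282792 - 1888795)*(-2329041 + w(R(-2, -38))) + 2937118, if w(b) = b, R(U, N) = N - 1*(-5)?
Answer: 5057789757556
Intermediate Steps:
R(U, N) = 5 + N (R(U, N) = N + 5 = 5 + N)
(-282792 - 1888795)*(-2329041 + w(R(-2, -38))) + 2937118 = (-282792 - 1888795)*(-2329041 + (5 - 38)) + 2937118 = -2171587*(-2329041 - 33) + 2937118 = -2171587*(-2329074) + 2937118 = 5057786820438 + 2937118 = 5057789757556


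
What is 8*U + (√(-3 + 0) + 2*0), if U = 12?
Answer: 96 + I*√3 ≈ 96.0 + 1.732*I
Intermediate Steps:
8*U + (√(-3 + 0) + 2*0) = 8*12 + (√(-3 + 0) + 2*0) = 96 + (√(-3) + 0) = 96 + (I*√3 + 0) = 96 + I*√3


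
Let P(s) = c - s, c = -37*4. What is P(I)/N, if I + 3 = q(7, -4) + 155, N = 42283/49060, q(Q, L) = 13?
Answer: -15355780/42283 ≈ -363.17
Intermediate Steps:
c = -148
N = 42283/49060 (N = 42283*(1/49060) = 42283/49060 ≈ 0.86186)
I = 165 (I = -3 + (13 + 155) = -3 + 168 = 165)
P(s) = -148 - s
P(I)/N = (-148 - 1*165)/(42283/49060) = (-148 - 165)*(49060/42283) = -313*49060/42283 = -15355780/42283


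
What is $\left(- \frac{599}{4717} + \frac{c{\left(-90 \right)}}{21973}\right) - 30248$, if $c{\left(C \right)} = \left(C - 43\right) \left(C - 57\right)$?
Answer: $- \frac{447860648104}{14806663} \approx -30247.0$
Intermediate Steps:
$c{\left(C \right)} = \left(-57 + C\right) \left(-43 + C\right)$ ($c{\left(C \right)} = \left(-43 + C\right) \left(-57 + C\right) = \left(-57 + C\right) \left(-43 + C\right)$)
$\left(- \frac{599}{4717} + \frac{c{\left(-90 \right)}}{21973}\right) - 30248 = \left(- \frac{599}{4717} + \frac{2451 + \left(-90\right)^{2} - -9000}{21973}\right) - 30248 = \left(\left(-599\right) \frac{1}{4717} + \left(2451 + 8100 + 9000\right) \frac{1}{21973}\right) - 30248 = \left(- \frac{599}{4717} + 19551 \cdot \frac{1}{21973}\right) - 30248 = \left(- \frac{599}{4717} + \frac{2793}{3139}\right) - 30248 = \frac{11294320}{14806663} - 30248 = - \frac{447860648104}{14806663}$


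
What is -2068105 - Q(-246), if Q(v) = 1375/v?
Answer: -508752455/246 ≈ -2.0681e+6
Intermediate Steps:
-2068105 - Q(-246) = -2068105 - 1375/(-246) = -2068105 - 1375*(-1)/246 = -2068105 - 1*(-1375/246) = -2068105 + 1375/246 = -508752455/246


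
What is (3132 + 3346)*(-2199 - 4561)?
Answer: -43791280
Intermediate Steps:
(3132 + 3346)*(-2199 - 4561) = 6478*(-6760) = -43791280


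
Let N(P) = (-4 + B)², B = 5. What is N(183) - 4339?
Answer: -4338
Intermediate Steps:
N(P) = 1 (N(P) = (-4 + 5)² = 1² = 1)
N(183) - 4339 = 1 - 4339 = -4338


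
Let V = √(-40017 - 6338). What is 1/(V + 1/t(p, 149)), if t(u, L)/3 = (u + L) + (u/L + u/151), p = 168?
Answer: 484802804751/21522880848861536356 - 464305486967001*I*√46355/21522880848861536356 ≈ 2.2525e-8 - 0.0046446*I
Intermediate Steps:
V = I*√46355 (V = √(-46355) = I*√46355 ≈ 215.3*I)
t(u, L) = 3*L + 456*u/151 + 3*u/L (t(u, L) = 3*((u + L) + (u/L + u/151)) = 3*((L + u) + (u/L + u*(1/151))) = 3*((L + u) + (u/L + u/151)) = 3*((L + u) + (u/151 + u/L)) = 3*(L + 152*u/151 + u/L) = 3*L + 456*u/151 + 3*u/L)
1/(V + 1/t(p, 149)) = 1/(I*√46355 + 1/(3*149 + (456/151)*168 + 3*168/149)) = 1/(I*√46355 + 1/(447 + 76608/151 + 3*168*(1/149))) = 1/(I*√46355 + 1/(447 + 76608/151 + 504/149)) = 1/(I*√46355 + 1/(21547749/22499)) = 1/(I*√46355 + 22499/21547749) = 1/(22499/21547749 + I*√46355)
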